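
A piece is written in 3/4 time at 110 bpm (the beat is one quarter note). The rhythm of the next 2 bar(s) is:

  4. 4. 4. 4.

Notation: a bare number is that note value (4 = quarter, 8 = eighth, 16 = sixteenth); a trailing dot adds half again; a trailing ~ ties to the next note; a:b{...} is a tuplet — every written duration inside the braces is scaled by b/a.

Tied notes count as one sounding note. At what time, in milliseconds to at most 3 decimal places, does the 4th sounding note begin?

note 4 onset = 9/2b = 2454.545ms

1. 0.0ms @ 0 + 818.182ms (3/2)
2. 818.182ms @ 3/2 + 818.182ms (3/2)
3. 1636.364ms @ 3 + 818.182ms (3/2)
4. 2454.545ms @ 9/2 + 818.182ms (3/2)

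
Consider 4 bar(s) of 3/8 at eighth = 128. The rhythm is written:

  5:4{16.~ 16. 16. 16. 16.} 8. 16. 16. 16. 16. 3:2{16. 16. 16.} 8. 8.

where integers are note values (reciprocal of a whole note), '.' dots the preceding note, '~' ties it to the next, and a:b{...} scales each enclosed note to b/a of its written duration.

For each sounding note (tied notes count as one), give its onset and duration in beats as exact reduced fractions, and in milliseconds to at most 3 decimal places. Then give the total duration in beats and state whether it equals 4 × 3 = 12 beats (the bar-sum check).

1) 0.0ms=0b +562.5ms=6/5b
2) 562.5ms=6/5b +281.25ms=3/5b
3) 843.75ms=9/5b +281.25ms=3/5b
4) 1125.0ms=12/5b +281.25ms=3/5b
5) 1406.25ms=3b +703.125ms=3/2b
6) 2109.375ms=9/2b +351.562ms=3/4b
7) 2460.938ms=21/4b +351.562ms=3/4b
8) 2812.5ms=6b +351.562ms=3/4b
9) 3164.062ms=27/4b +351.562ms=3/4b
10) 3515.625ms=15/2b +234.375ms=1/2b
11) 3750.0ms=8b +234.375ms=1/2b
12) 3984.375ms=17/2b +234.375ms=1/2b
13) 4218.75ms=9b +703.125ms=3/2b
14) 4921.875ms=21/2b +703.125ms=3/2b
Σ=12b of 12 (128bpm 3/8) — PASS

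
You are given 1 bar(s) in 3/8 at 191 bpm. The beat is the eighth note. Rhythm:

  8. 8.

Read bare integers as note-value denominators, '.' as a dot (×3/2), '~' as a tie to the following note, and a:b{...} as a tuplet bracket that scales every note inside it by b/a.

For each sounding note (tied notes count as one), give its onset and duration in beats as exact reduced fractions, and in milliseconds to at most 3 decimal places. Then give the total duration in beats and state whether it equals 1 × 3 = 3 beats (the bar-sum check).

1) 0.0ms=0b +471.204ms=3/2b
2) 471.204ms=3/2b +471.204ms=3/2b
Σ=3b of 3 (191bpm 3/8) — PASS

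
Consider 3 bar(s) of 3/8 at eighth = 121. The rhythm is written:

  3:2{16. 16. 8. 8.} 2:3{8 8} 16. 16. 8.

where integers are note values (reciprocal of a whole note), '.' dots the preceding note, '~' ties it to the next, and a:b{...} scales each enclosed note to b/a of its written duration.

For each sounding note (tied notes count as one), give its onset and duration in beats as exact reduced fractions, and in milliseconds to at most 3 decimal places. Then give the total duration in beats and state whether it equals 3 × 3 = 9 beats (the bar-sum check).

1) 0.0ms=0b +247.934ms=1/2b
2) 247.934ms=1/2b +247.934ms=1/2b
3) 495.868ms=1b +495.868ms=1b
4) 991.736ms=2b +495.868ms=1b
5) 1487.603ms=3b +743.802ms=3/2b
6) 2231.405ms=9/2b +743.802ms=3/2b
7) 2975.207ms=6b +371.901ms=3/4b
8) 3347.107ms=27/4b +371.901ms=3/4b
9) 3719.008ms=15/2b +743.802ms=3/2b
Σ=9b of 9 (121bpm 3/8) — PASS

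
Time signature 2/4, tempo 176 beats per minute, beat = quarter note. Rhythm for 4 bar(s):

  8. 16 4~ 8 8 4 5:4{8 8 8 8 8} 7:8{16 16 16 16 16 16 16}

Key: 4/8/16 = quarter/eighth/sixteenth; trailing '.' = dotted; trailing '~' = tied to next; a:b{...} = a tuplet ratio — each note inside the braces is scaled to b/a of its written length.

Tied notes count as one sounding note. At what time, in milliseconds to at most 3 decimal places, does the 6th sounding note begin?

1. 0.0ms @ 0 + 255.682ms (3/4)
2. 255.682ms @ 3/4 + 85.227ms (1/4)
3. 340.909ms @ 1 + 511.364ms (3/2)
4. 852.273ms @ 5/2 + 170.455ms (1/2)
5. 1022.727ms @ 3 + 340.909ms (1)
6. 1363.636ms @ 4 + 136.364ms (2/5)
7. 1500.0ms @ 22/5 + 136.364ms (2/5)
8. 1636.364ms @ 24/5 + 136.364ms (2/5)
9. 1772.727ms @ 26/5 + 136.364ms (2/5)
10. 1909.091ms @ 28/5 + 136.364ms (2/5)
11. 2045.455ms @ 6 + 97.403ms (2/7)
12. 2142.857ms @ 44/7 + 97.403ms (2/7)
13. 2240.26ms @ 46/7 + 97.403ms (2/7)
14. 2337.662ms @ 48/7 + 97.403ms (2/7)
15. 2435.065ms @ 50/7 + 97.403ms (2/7)
16. 2532.468ms @ 52/7 + 97.403ms (2/7)
17. 2629.87ms @ 54/7 + 97.403ms (2/7)

note 6 onset = 4b = 1363.636ms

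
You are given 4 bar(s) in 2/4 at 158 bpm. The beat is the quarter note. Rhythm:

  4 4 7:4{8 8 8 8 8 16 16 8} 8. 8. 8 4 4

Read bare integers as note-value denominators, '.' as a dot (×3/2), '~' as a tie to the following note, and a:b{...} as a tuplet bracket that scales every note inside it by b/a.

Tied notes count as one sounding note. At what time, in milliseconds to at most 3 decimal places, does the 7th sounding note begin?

1. 0.0ms @ 0 + 379.747ms (1)
2. 379.747ms @ 1 + 379.747ms (1)
3. 759.494ms @ 2 + 108.499ms (2/7)
4. 867.993ms @ 16/7 + 108.499ms (2/7)
5. 976.492ms @ 18/7 + 108.499ms (2/7)
6. 1084.991ms @ 20/7 + 108.499ms (2/7)
7. 1193.49ms @ 22/7 + 108.499ms (2/7)
8. 1301.989ms @ 24/7 + 54.25ms (1/7)
9. 1356.239ms @ 25/7 + 54.25ms (1/7)
10. 1410.488ms @ 26/7 + 108.499ms (2/7)
11. 1518.987ms @ 4 + 284.81ms (3/4)
12. 1803.797ms @ 19/4 + 284.81ms (3/4)
13. 2088.608ms @ 11/2 + 189.873ms (1/2)
14. 2278.481ms @ 6 + 379.747ms (1)
15. 2658.228ms @ 7 + 379.747ms (1)

note 7 onset = 22/7b = 1193.49ms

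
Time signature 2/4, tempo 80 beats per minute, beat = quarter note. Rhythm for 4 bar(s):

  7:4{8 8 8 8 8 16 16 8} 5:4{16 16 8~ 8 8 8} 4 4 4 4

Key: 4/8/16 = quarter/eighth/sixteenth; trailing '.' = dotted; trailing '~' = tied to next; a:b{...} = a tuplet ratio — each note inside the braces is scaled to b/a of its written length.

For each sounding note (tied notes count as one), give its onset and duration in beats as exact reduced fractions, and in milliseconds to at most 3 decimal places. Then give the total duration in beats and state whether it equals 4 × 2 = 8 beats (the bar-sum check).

1) 0.0ms=0b +214.286ms=2/7b
2) 214.286ms=2/7b +214.286ms=2/7b
3) 428.571ms=4/7b +214.286ms=2/7b
4) 642.857ms=6/7b +214.286ms=2/7b
5) 857.143ms=8/7b +214.286ms=2/7b
6) 1071.429ms=10/7b +107.143ms=1/7b
7) 1178.571ms=11/7b +107.143ms=1/7b
8) 1285.714ms=12/7b +214.286ms=2/7b
9) 1500.0ms=2b +150.0ms=1/5b
10) 1650.0ms=11/5b +150.0ms=1/5b
11) 1800.0ms=12/5b +600.0ms=4/5b
12) 2400.0ms=16/5b +300.0ms=2/5b
13) 2700.0ms=18/5b +300.0ms=2/5b
14) 3000.0ms=4b +750.0ms=1b
15) 3750.0ms=5b +750.0ms=1b
16) 4500.0ms=6b +750.0ms=1b
17) 5250.0ms=7b +750.0ms=1b
Σ=8b of 8 (80bpm 2/4) — PASS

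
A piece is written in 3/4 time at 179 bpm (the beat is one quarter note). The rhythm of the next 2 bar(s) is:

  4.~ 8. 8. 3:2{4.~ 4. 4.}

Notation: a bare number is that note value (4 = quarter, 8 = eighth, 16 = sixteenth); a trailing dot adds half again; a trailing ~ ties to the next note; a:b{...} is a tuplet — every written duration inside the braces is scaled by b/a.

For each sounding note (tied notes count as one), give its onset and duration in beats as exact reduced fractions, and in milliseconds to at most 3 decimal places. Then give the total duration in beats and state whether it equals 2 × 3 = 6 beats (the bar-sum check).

1) 0.0ms=0b +754.19ms=9/4b
2) 754.19ms=9/4b +251.397ms=3/4b
3) 1005.587ms=3b +670.391ms=2b
4) 1675.978ms=5b +335.196ms=1b
Σ=6b of 6 (179bpm 3/4) — PASS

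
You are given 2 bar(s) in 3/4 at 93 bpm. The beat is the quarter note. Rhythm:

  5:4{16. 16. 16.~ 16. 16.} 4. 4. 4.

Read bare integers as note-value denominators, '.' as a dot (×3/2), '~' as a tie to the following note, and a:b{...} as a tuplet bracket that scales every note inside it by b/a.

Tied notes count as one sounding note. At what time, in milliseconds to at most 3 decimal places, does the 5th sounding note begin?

note 5 onset = 3/2b = 967.742ms

1. 0.0ms @ 0 + 193.548ms (3/10)
2. 193.548ms @ 3/10 + 193.548ms (3/10)
3. 387.097ms @ 3/5 + 387.097ms (3/5)
4. 774.194ms @ 6/5 + 193.548ms (3/10)
5. 967.742ms @ 3/2 + 967.742ms (3/2)
6. 1935.484ms @ 3 + 967.742ms (3/2)
7. 2903.226ms @ 9/2 + 967.742ms (3/2)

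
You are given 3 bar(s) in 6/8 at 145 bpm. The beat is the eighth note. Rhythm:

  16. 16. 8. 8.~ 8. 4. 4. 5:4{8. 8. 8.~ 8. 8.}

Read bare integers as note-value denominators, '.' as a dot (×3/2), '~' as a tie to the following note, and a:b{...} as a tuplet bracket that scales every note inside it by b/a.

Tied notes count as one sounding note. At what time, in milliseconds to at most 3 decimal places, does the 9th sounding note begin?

1. 0.0ms @ 0 + 310.345ms (3/4)
2. 310.345ms @ 3/4 + 310.345ms (3/4)
3. 620.69ms @ 3/2 + 620.69ms (3/2)
4. 1241.379ms @ 3 + 1241.379ms (3)
5. 2482.759ms @ 6 + 1241.379ms (3)
6. 3724.138ms @ 9 + 1241.379ms (3)
7. 4965.517ms @ 12 + 496.552ms (6/5)
8. 5462.069ms @ 66/5 + 496.552ms (6/5)
9. 5958.621ms @ 72/5 + 993.103ms (12/5)
10. 6951.724ms @ 84/5 + 496.552ms (6/5)

note 9 onset = 72/5b = 5958.621ms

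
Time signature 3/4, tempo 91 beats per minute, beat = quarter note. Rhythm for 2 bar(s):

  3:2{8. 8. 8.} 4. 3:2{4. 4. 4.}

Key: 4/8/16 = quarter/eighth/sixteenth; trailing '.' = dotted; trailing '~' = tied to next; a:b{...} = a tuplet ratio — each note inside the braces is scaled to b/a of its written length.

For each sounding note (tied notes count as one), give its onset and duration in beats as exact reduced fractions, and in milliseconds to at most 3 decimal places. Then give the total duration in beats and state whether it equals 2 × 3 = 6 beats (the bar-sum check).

1) 0.0ms=0b +329.67ms=1/2b
2) 329.67ms=1/2b +329.67ms=1/2b
3) 659.341ms=1b +329.67ms=1/2b
4) 989.011ms=3/2b +989.011ms=3/2b
5) 1978.022ms=3b +659.341ms=1b
6) 2637.363ms=4b +659.341ms=1b
7) 3296.703ms=5b +659.341ms=1b
Σ=6b of 6 (91bpm 3/4) — PASS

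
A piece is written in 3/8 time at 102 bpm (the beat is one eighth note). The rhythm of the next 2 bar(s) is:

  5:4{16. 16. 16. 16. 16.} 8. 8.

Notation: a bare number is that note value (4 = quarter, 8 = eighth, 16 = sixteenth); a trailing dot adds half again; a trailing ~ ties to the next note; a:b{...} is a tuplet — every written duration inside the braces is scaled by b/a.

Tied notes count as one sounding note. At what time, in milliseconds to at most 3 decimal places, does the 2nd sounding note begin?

note 2 onset = 3/5b = 352.941ms

1. 0.0ms @ 0 + 352.941ms (3/5)
2. 352.941ms @ 3/5 + 352.941ms (3/5)
3. 705.882ms @ 6/5 + 352.941ms (3/5)
4. 1058.824ms @ 9/5 + 352.941ms (3/5)
5. 1411.765ms @ 12/5 + 352.941ms (3/5)
6. 1764.706ms @ 3 + 882.353ms (3/2)
7. 2647.059ms @ 9/2 + 882.353ms (3/2)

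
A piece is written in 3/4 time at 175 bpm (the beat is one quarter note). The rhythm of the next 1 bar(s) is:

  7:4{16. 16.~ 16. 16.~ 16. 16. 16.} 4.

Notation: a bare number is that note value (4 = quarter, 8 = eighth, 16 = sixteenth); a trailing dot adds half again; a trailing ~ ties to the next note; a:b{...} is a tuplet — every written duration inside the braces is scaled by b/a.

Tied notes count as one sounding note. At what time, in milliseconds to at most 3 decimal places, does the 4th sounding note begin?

note 4 onset = 15/14b = 367.347ms

1. 0.0ms @ 0 + 73.469ms (3/14)
2. 73.469ms @ 3/14 + 146.939ms (3/7)
3. 220.408ms @ 9/14 + 146.939ms (3/7)
4. 367.347ms @ 15/14 + 73.469ms (3/14)
5. 440.816ms @ 9/7 + 73.469ms (3/14)
6. 514.286ms @ 3/2 + 514.286ms (3/2)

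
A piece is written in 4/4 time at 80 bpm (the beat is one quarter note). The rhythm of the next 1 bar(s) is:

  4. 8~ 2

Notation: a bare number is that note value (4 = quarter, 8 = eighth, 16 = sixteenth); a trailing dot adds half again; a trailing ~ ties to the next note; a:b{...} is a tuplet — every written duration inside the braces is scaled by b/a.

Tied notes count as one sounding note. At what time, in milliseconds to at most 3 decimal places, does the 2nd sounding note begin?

1. 0.0ms @ 0 + 1125.0ms (3/2)
2. 1125.0ms @ 3/2 + 1875.0ms (5/2)

note 2 onset = 3/2b = 1125.0ms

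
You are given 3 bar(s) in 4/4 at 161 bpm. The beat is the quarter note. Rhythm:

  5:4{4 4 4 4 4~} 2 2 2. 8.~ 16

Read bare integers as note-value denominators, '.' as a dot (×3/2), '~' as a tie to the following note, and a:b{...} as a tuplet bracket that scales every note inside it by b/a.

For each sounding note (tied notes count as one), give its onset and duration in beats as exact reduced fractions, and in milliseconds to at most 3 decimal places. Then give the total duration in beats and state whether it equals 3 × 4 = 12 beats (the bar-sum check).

1) 0.0ms=0b +298.137ms=4/5b
2) 298.137ms=4/5b +298.137ms=4/5b
3) 596.273ms=8/5b +298.137ms=4/5b
4) 894.41ms=12/5b +298.137ms=4/5b
5) 1192.547ms=16/5b +1043.478ms=14/5b
6) 2236.025ms=6b +745.342ms=2b
7) 2981.366ms=8b +1118.012ms=3b
8) 4099.379ms=11b +372.671ms=1b
Σ=12b of 12 (161bpm 4/4) — PASS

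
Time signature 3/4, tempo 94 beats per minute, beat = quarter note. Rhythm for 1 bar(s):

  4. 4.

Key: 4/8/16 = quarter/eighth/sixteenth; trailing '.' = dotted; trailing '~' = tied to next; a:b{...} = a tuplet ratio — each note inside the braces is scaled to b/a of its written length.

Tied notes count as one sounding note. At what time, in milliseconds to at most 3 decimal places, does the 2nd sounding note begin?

1. 0.0ms @ 0 + 957.447ms (3/2)
2. 957.447ms @ 3/2 + 957.447ms (3/2)

note 2 onset = 3/2b = 957.447ms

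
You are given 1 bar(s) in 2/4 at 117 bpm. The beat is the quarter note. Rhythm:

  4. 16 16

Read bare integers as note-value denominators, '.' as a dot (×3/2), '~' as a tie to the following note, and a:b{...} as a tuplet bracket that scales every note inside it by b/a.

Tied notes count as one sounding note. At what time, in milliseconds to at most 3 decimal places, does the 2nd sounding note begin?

1. 0.0ms @ 0 + 769.231ms (3/2)
2. 769.231ms @ 3/2 + 128.205ms (1/4)
3. 897.436ms @ 7/4 + 128.205ms (1/4)

note 2 onset = 3/2b = 769.231ms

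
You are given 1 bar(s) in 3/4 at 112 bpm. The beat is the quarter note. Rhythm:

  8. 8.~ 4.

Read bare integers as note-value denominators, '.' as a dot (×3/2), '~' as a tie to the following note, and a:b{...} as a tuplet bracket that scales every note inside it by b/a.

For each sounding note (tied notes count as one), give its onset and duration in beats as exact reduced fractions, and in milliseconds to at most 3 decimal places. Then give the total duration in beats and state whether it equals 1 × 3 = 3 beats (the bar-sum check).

1) 0.0ms=0b +401.786ms=3/4b
2) 401.786ms=3/4b +1205.357ms=9/4b
Σ=3b of 3 (112bpm 3/4) — PASS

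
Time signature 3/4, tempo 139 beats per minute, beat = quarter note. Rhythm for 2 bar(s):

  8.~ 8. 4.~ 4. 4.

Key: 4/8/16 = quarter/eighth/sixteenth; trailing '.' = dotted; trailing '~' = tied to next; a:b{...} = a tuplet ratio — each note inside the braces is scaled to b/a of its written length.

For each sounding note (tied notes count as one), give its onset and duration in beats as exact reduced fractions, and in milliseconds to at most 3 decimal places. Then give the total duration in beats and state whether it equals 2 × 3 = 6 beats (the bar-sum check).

1) 0.0ms=0b +647.482ms=3/2b
2) 647.482ms=3/2b +1294.964ms=3b
3) 1942.446ms=9/2b +647.482ms=3/2b
Σ=6b of 6 (139bpm 3/4) — PASS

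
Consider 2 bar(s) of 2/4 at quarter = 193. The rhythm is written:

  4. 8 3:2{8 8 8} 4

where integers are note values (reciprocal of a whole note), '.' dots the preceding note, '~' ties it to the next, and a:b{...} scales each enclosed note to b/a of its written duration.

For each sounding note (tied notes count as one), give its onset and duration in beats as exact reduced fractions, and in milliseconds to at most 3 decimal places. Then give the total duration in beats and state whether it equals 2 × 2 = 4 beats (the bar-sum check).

1) 0.0ms=0b +466.321ms=3/2b
2) 466.321ms=3/2b +155.44ms=1/2b
3) 621.762ms=2b +103.627ms=1/3b
4) 725.389ms=7/3b +103.627ms=1/3b
5) 829.016ms=8/3b +103.627ms=1/3b
6) 932.642ms=3b +310.881ms=1b
Σ=4b of 4 (193bpm 2/4) — PASS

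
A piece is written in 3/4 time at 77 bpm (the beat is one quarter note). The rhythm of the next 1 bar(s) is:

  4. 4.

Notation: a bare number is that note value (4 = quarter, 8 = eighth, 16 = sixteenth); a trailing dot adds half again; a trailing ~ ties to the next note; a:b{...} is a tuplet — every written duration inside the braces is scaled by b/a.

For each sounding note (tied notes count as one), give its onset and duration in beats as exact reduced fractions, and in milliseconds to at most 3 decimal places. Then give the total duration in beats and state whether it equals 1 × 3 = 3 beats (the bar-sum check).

1) 0.0ms=0b +1168.831ms=3/2b
2) 1168.831ms=3/2b +1168.831ms=3/2b
Σ=3b of 3 (77bpm 3/4) — PASS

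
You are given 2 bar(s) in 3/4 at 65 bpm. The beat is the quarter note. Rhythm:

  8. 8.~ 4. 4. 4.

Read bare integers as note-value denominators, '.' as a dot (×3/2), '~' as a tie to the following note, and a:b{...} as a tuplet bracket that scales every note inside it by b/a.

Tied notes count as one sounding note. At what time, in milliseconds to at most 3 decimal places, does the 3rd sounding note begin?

1. 0.0ms @ 0 + 692.308ms (3/4)
2. 692.308ms @ 3/4 + 2076.923ms (9/4)
3. 2769.231ms @ 3 + 1384.615ms (3/2)
4. 4153.846ms @ 9/2 + 1384.615ms (3/2)

note 3 onset = 3b = 2769.231ms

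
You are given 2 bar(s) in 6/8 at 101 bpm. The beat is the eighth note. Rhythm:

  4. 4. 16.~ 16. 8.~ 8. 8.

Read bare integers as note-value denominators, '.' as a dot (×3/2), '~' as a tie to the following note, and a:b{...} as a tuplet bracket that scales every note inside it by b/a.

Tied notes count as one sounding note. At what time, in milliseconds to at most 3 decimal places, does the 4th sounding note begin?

1. 0.0ms @ 0 + 1782.178ms (3)
2. 1782.178ms @ 3 + 1782.178ms (3)
3. 3564.356ms @ 6 + 891.089ms (3/2)
4. 4455.446ms @ 15/2 + 1782.178ms (3)
5. 6237.624ms @ 21/2 + 891.089ms (3/2)

note 4 onset = 15/2b = 4455.446ms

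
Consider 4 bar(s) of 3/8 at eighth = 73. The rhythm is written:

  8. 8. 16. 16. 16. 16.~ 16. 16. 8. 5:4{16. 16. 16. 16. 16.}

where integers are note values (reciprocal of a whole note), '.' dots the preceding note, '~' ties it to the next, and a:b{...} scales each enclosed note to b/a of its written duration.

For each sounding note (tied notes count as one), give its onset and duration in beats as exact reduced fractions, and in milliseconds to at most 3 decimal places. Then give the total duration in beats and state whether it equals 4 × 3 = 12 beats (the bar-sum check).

1) 0.0ms=0b +1232.877ms=3/2b
2) 1232.877ms=3/2b +1232.877ms=3/2b
3) 2465.753ms=3b +616.438ms=3/4b
4) 3082.192ms=15/4b +616.438ms=3/4b
5) 3698.63ms=9/2b +616.438ms=3/4b
6) 4315.068ms=21/4b +1232.877ms=3/2b
7) 5547.945ms=27/4b +616.438ms=3/4b
8) 6164.384ms=15/2b +1232.877ms=3/2b
9) 7397.26ms=9b +493.151ms=3/5b
10) 7890.411ms=48/5b +493.151ms=3/5b
11) 8383.562ms=51/5b +493.151ms=3/5b
12) 8876.712ms=54/5b +493.151ms=3/5b
13) 9369.863ms=57/5b +493.151ms=3/5b
Σ=12b of 12 (73bpm 3/8) — PASS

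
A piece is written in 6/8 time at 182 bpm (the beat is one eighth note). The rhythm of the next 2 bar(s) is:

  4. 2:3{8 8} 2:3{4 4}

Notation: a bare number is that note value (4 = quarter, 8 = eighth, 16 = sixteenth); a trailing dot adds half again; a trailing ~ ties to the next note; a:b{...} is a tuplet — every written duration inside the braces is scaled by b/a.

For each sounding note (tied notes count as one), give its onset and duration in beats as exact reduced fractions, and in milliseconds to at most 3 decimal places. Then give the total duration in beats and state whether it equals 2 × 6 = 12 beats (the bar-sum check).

1) 0.0ms=0b +989.011ms=3b
2) 989.011ms=3b +494.505ms=3/2b
3) 1483.516ms=9/2b +494.505ms=3/2b
4) 1978.022ms=6b +989.011ms=3b
5) 2967.033ms=9b +989.011ms=3b
Σ=12b of 12 (182bpm 6/8) — PASS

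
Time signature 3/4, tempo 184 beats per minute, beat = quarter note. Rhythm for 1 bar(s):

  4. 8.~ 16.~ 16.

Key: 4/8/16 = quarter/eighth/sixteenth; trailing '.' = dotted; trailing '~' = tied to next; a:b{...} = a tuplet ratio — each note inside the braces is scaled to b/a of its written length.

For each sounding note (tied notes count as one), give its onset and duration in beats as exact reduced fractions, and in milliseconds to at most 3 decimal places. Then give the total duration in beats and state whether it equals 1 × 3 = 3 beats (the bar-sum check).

1) 0.0ms=0b +489.13ms=3/2b
2) 489.13ms=3/2b +489.13ms=3/2b
Σ=3b of 3 (184bpm 3/4) — PASS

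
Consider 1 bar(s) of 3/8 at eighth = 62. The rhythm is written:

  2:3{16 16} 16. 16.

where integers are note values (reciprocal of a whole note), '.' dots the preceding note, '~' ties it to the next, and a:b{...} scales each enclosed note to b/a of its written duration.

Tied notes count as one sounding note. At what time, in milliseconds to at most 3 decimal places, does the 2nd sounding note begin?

1. 0.0ms @ 0 + 725.806ms (3/4)
2. 725.806ms @ 3/4 + 725.806ms (3/4)
3. 1451.613ms @ 3/2 + 725.806ms (3/4)
4. 2177.419ms @ 9/4 + 725.806ms (3/4)

note 2 onset = 3/4b = 725.806ms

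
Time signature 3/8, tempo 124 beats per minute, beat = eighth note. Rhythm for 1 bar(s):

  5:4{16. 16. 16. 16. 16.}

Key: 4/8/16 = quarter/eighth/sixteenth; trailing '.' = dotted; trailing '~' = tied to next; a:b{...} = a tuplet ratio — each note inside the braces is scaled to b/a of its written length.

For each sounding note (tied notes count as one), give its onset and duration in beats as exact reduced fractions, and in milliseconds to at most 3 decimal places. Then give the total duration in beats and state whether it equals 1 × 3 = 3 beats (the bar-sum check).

1) 0.0ms=0b +290.323ms=3/5b
2) 290.323ms=3/5b +290.323ms=3/5b
3) 580.645ms=6/5b +290.323ms=3/5b
4) 870.968ms=9/5b +290.323ms=3/5b
5) 1161.29ms=12/5b +290.323ms=3/5b
Σ=3b of 3 (124bpm 3/8) — PASS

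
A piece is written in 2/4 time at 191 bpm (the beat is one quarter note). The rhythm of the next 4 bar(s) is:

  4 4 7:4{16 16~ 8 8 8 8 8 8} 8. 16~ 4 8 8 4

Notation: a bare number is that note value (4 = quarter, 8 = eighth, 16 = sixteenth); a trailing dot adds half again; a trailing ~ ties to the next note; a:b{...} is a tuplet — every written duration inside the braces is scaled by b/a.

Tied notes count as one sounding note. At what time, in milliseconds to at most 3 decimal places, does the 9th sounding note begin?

note 9 onset = 26/7b = 1166.791ms

1. 0.0ms @ 0 + 314.136ms (1)
2. 314.136ms @ 1 + 314.136ms (1)
3. 628.272ms @ 2 + 44.877ms (1/7)
4. 673.149ms @ 15/7 + 134.63ms (3/7)
5. 807.779ms @ 18/7 + 89.753ms (2/7)
6. 897.532ms @ 20/7 + 89.753ms (2/7)
7. 987.285ms @ 22/7 + 89.753ms (2/7)
8. 1077.038ms @ 24/7 + 89.753ms (2/7)
9. 1166.791ms @ 26/7 + 89.753ms (2/7)
10. 1256.545ms @ 4 + 235.602ms (3/4)
11. 1492.147ms @ 19/4 + 392.67ms (5/4)
12. 1884.817ms @ 6 + 157.068ms (1/2)
13. 2041.885ms @ 13/2 + 157.068ms (1/2)
14. 2198.953ms @ 7 + 314.136ms (1)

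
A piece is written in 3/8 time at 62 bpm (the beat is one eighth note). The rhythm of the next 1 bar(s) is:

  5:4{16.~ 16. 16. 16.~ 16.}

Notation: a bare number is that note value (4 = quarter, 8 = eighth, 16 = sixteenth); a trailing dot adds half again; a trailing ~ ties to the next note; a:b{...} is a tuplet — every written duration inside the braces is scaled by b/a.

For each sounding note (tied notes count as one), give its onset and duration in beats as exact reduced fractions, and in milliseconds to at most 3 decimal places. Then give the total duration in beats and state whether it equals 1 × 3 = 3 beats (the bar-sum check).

1) 0.0ms=0b +1161.29ms=6/5b
2) 1161.29ms=6/5b +580.645ms=3/5b
3) 1741.935ms=9/5b +1161.29ms=6/5b
Σ=3b of 3 (62bpm 3/8) — PASS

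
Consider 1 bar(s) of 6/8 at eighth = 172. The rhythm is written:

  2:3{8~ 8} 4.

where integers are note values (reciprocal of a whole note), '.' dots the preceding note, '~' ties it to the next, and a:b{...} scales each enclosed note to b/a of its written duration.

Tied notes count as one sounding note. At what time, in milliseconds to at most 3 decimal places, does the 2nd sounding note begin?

note 2 onset = 3b = 1046.512ms

1. 0.0ms @ 0 + 1046.512ms (3)
2. 1046.512ms @ 3 + 1046.512ms (3)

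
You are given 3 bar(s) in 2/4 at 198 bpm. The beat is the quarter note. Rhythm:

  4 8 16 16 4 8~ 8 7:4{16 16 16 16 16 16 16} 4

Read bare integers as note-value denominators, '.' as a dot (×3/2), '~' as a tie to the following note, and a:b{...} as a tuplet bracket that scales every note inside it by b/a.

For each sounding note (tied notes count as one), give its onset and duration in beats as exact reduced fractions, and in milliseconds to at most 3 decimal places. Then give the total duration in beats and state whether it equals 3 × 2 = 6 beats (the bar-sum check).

1) 0.0ms=0b +303.03ms=1b
2) 303.03ms=1b +151.515ms=1/2b
3) 454.545ms=3/2b +75.758ms=1/4b
4) 530.303ms=7/4b +75.758ms=1/4b
5) 606.061ms=2b +303.03ms=1b
6) 909.091ms=3b +303.03ms=1b
7) 1212.121ms=4b +43.29ms=1/7b
8) 1255.411ms=29/7b +43.29ms=1/7b
9) 1298.701ms=30/7b +43.29ms=1/7b
10) 1341.991ms=31/7b +43.29ms=1/7b
11) 1385.281ms=32/7b +43.29ms=1/7b
12) 1428.571ms=33/7b +43.29ms=1/7b
13) 1471.861ms=34/7b +43.29ms=1/7b
14) 1515.152ms=5b +303.03ms=1b
Σ=6b of 6 (198bpm 2/4) — PASS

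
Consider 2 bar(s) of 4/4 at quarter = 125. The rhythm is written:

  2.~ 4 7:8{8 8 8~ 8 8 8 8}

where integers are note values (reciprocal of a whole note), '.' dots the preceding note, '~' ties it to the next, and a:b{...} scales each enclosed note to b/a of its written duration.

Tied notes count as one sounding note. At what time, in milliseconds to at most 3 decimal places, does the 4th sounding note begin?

note 4 onset = 36/7b = 2468.571ms

1. 0.0ms @ 0 + 1920.0ms (4)
2. 1920.0ms @ 4 + 274.286ms (4/7)
3. 2194.286ms @ 32/7 + 274.286ms (4/7)
4. 2468.571ms @ 36/7 + 548.571ms (8/7)
5. 3017.143ms @ 44/7 + 274.286ms (4/7)
6. 3291.429ms @ 48/7 + 274.286ms (4/7)
7. 3565.714ms @ 52/7 + 274.286ms (4/7)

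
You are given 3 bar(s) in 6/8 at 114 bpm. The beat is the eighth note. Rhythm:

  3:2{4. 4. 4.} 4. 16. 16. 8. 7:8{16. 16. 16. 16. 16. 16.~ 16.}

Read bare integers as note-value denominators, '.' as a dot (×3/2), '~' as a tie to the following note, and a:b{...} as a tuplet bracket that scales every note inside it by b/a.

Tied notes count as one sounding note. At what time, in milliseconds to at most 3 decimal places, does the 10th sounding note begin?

1. 0.0ms @ 0 + 1052.632ms (2)
2. 1052.632ms @ 2 + 1052.632ms (2)
3. 2105.263ms @ 4 + 1052.632ms (2)
4. 3157.895ms @ 6 + 1578.947ms (3)
5. 4736.842ms @ 9 + 394.737ms (3/4)
6. 5131.579ms @ 39/4 + 394.737ms (3/4)
7. 5526.316ms @ 21/2 + 789.474ms (3/2)
8. 6315.789ms @ 12 + 451.128ms (6/7)
9. 6766.917ms @ 90/7 + 451.128ms (6/7)
10. 7218.045ms @ 96/7 + 451.128ms (6/7)
11. 7669.173ms @ 102/7 + 451.128ms (6/7)
12. 8120.301ms @ 108/7 + 451.128ms (6/7)
13. 8571.429ms @ 114/7 + 902.256ms (12/7)

note 10 onset = 96/7b = 7218.045ms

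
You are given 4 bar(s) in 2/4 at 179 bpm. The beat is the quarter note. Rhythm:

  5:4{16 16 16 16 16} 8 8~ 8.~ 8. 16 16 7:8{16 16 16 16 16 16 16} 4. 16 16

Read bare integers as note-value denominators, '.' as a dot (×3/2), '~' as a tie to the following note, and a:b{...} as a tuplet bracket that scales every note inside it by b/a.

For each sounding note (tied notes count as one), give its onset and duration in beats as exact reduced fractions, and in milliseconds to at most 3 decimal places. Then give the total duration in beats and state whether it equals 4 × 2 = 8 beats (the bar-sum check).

1) 0.0ms=0b +67.039ms=1/5b
2) 67.039ms=1/5b +67.039ms=1/5b
3) 134.078ms=2/5b +67.039ms=1/5b
4) 201.117ms=3/5b +67.039ms=1/5b
5) 268.156ms=4/5b +67.039ms=1/5b
6) 335.196ms=1b +167.598ms=1/2b
7) 502.793ms=3/2b +670.391ms=2b
8) 1173.184ms=7/2b +83.799ms=1/4b
9) 1256.983ms=15/4b +83.799ms=1/4b
10) 1340.782ms=4b +95.77ms=2/7b
11) 1436.552ms=30/7b +95.77ms=2/7b
12) 1532.322ms=32/7b +95.77ms=2/7b
13) 1628.093ms=34/7b +95.77ms=2/7b
14) 1723.863ms=36/7b +95.77ms=2/7b
15) 1819.633ms=38/7b +95.77ms=2/7b
16) 1915.403ms=40/7b +95.77ms=2/7b
17) 2011.173ms=6b +502.793ms=3/2b
18) 2513.966ms=15/2b +83.799ms=1/4b
19) 2597.765ms=31/4b +83.799ms=1/4b
Σ=8b of 8 (179bpm 2/4) — PASS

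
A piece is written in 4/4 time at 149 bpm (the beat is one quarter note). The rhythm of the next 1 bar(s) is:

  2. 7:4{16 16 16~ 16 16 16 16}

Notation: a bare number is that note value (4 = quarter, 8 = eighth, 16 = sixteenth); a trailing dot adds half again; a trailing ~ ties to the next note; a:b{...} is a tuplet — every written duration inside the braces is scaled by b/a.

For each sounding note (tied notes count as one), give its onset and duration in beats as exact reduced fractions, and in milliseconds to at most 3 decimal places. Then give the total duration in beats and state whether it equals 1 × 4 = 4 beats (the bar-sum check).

1) 0.0ms=0b +1208.054ms=3b
2) 1208.054ms=3b +57.526ms=1/7b
3) 1265.58ms=22/7b +57.526ms=1/7b
4) 1323.106ms=23/7b +115.053ms=2/7b
5) 1438.159ms=25/7b +57.526ms=1/7b
6) 1495.686ms=26/7b +57.526ms=1/7b
7) 1553.212ms=27/7b +57.526ms=1/7b
Σ=4b of 4 (149bpm 4/4) — PASS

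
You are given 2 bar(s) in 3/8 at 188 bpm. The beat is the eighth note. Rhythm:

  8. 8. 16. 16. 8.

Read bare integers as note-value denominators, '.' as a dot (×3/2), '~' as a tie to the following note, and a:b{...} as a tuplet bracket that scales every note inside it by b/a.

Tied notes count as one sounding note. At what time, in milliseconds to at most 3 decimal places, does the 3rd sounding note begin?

1. 0.0ms @ 0 + 478.723ms (3/2)
2. 478.723ms @ 3/2 + 478.723ms (3/2)
3. 957.447ms @ 3 + 239.362ms (3/4)
4. 1196.809ms @ 15/4 + 239.362ms (3/4)
5. 1436.17ms @ 9/2 + 478.723ms (3/2)

note 3 onset = 3b = 957.447ms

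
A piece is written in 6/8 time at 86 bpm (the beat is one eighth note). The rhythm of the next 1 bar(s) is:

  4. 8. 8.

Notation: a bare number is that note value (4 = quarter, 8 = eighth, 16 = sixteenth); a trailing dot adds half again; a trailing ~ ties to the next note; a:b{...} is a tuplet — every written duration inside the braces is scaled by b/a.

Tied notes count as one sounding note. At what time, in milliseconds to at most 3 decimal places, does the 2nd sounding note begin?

note 2 onset = 3b = 2093.023ms

1. 0.0ms @ 0 + 2093.023ms (3)
2. 2093.023ms @ 3 + 1046.512ms (3/2)
3. 3139.535ms @ 9/2 + 1046.512ms (3/2)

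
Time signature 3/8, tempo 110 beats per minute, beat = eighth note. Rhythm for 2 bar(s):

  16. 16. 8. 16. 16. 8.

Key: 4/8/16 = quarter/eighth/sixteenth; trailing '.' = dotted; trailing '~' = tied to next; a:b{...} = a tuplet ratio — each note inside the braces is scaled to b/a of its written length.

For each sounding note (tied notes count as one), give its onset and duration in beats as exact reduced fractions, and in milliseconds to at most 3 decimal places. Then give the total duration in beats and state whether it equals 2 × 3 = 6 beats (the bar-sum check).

1) 0.0ms=0b +409.091ms=3/4b
2) 409.091ms=3/4b +409.091ms=3/4b
3) 818.182ms=3/2b +818.182ms=3/2b
4) 1636.364ms=3b +409.091ms=3/4b
5) 2045.455ms=15/4b +409.091ms=3/4b
6) 2454.545ms=9/2b +818.182ms=3/2b
Σ=6b of 6 (110bpm 3/8) — PASS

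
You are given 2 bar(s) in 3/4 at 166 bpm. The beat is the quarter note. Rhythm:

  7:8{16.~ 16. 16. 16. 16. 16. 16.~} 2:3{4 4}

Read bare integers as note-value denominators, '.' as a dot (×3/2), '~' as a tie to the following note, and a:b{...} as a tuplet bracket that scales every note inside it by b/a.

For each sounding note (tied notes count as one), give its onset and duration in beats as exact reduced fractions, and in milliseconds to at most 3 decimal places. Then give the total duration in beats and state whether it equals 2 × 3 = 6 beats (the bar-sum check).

1) 0.0ms=0b +309.811ms=6/7b
2) 309.811ms=6/7b +154.905ms=3/7b
3) 464.716ms=9/7b +154.905ms=3/7b
4) 619.621ms=12/7b +154.905ms=3/7b
5) 774.527ms=15/7b +154.905ms=3/7b
6) 929.432ms=18/7b +697.074ms=27/14b
7) 1626.506ms=9/2b +542.169ms=3/2b
Σ=6b of 6 (166bpm 3/4) — PASS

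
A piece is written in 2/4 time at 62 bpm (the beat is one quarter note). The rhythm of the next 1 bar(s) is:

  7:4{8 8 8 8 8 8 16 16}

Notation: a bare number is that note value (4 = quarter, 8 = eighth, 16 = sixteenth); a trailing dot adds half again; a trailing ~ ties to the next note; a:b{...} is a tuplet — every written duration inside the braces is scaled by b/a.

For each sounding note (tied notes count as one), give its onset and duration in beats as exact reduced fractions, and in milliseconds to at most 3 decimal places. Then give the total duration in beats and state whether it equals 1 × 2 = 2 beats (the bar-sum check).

1) 0.0ms=0b +276.498ms=2/7b
2) 276.498ms=2/7b +276.498ms=2/7b
3) 552.995ms=4/7b +276.498ms=2/7b
4) 829.493ms=6/7b +276.498ms=2/7b
5) 1105.991ms=8/7b +276.498ms=2/7b
6) 1382.488ms=10/7b +276.498ms=2/7b
7) 1658.986ms=12/7b +138.249ms=1/7b
8) 1797.235ms=13/7b +138.249ms=1/7b
Σ=2b of 2 (62bpm 2/4) — PASS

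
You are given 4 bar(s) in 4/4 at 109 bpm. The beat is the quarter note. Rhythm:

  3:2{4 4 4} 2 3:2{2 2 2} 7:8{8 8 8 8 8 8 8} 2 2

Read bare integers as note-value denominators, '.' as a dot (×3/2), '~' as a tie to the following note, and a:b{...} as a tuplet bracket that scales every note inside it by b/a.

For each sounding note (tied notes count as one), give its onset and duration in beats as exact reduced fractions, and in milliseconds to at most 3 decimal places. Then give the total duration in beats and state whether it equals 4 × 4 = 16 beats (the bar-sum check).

1) 0.0ms=0b +366.972ms=2/3b
2) 366.972ms=2/3b +366.972ms=2/3b
3) 733.945ms=4/3b +366.972ms=2/3b
4) 1100.917ms=2b +1100.917ms=2b
5) 2201.835ms=4b +733.945ms=4/3b
6) 2935.78ms=16/3b +733.945ms=4/3b
7) 3669.725ms=20/3b +733.945ms=4/3b
8) 4403.67ms=8b +314.548ms=4/7b
9) 4718.218ms=60/7b +314.548ms=4/7b
10) 5032.765ms=64/7b +314.548ms=4/7b
11) 5347.313ms=68/7b +314.548ms=4/7b
12) 5661.861ms=72/7b +314.548ms=4/7b
13) 5976.409ms=76/7b +314.548ms=4/7b
14) 6290.957ms=80/7b +314.548ms=4/7b
15) 6605.505ms=12b +1100.917ms=2b
16) 7706.422ms=14b +1100.917ms=2b
Σ=16b of 16 (109bpm 4/4) — PASS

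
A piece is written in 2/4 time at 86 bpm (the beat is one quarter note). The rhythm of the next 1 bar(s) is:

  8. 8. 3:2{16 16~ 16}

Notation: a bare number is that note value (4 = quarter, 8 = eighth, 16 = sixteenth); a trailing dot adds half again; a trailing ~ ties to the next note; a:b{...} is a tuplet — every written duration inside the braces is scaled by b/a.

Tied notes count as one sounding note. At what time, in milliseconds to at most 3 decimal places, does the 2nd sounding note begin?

1. 0.0ms @ 0 + 523.256ms (3/4)
2. 523.256ms @ 3/4 + 523.256ms (3/4)
3. 1046.512ms @ 3/2 + 116.279ms (1/6)
4. 1162.791ms @ 5/3 + 232.558ms (1/3)

note 2 onset = 3/4b = 523.256ms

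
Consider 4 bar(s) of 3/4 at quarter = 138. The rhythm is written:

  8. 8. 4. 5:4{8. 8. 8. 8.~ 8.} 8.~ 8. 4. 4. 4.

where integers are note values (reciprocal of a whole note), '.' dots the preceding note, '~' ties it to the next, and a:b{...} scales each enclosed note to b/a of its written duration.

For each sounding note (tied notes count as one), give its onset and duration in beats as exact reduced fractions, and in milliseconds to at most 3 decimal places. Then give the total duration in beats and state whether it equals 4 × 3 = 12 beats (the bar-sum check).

1) 0.0ms=0b +326.087ms=3/4b
2) 326.087ms=3/4b +326.087ms=3/4b
3) 652.174ms=3/2b +652.174ms=3/2b
4) 1304.348ms=3b +260.87ms=3/5b
5) 1565.217ms=18/5b +260.87ms=3/5b
6) 1826.087ms=21/5b +260.87ms=3/5b
7) 2086.957ms=24/5b +521.739ms=6/5b
8) 2608.696ms=6b +652.174ms=3/2b
9) 3260.87ms=15/2b +652.174ms=3/2b
10) 3913.043ms=9b +652.174ms=3/2b
11) 4565.217ms=21/2b +652.174ms=3/2b
Σ=12b of 12 (138bpm 3/4) — PASS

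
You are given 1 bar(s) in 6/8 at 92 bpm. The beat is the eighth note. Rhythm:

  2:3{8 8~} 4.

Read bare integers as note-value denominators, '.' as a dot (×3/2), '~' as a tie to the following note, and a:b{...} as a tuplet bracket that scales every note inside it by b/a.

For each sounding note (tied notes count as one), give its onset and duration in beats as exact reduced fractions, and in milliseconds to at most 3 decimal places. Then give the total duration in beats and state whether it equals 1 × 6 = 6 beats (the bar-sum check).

1) 0.0ms=0b +978.261ms=3/2b
2) 978.261ms=3/2b +2934.783ms=9/2b
Σ=6b of 6 (92bpm 6/8) — PASS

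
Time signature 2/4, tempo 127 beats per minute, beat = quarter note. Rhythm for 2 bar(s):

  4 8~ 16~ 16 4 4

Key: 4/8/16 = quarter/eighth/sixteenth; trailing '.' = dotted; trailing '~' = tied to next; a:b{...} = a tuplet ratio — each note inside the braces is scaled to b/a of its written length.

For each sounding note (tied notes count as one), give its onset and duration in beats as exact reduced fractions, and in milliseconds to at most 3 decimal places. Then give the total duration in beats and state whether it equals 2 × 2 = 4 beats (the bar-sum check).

1) 0.0ms=0b +472.441ms=1b
2) 472.441ms=1b +472.441ms=1b
3) 944.882ms=2b +472.441ms=1b
4) 1417.323ms=3b +472.441ms=1b
Σ=4b of 4 (127bpm 2/4) — PASS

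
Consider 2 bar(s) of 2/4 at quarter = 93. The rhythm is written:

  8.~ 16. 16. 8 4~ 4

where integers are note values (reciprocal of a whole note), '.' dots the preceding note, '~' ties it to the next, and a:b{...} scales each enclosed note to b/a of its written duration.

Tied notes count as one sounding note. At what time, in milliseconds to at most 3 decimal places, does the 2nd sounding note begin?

1. 0.0ms @ 0 + 725.806ms (9/8)
2. 725.806ms @ 9/8 + 241.935ms (3/8)
3. 967.742ms @ 3/2 + 322.581ms (1/2)
4. 1290.323ms @ 2 + 1290.323ms (2)

note 2 onset = 9/8b = 725.806ms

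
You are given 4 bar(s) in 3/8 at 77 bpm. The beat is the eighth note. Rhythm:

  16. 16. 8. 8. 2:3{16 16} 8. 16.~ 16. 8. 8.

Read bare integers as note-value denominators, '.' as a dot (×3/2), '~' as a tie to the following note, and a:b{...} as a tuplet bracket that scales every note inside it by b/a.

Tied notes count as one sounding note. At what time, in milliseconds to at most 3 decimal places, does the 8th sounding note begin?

note 8 onset = 15/2b = 5844.156ms

1. 0.0ms @ 0 + 584.416ms (3/4)
2. 584.416ms @ 3/4 + 584.416ms (3/4)
3. 1168.831ms @ 3/2 + 1168.831ms (3/2)
4. 2337.662ms @ 3 + 1168.831ms (3/2)
5. 3506.494ms @ 9/2 + 584.416ms (3/4)
6. 4090.909ms @ 21/4 + 584.416ms (3/4)
7. 4675.325ms @ 6 + 1168.831ms (3/2)
8. 5844.156ms @ 15/2 + 1168.831ms (3/2)
9. 7012.987ms @ 9 + 1168.831ms (3/2)
10. 8181.818ms @ 21/2 + 1168.831ms (3/2)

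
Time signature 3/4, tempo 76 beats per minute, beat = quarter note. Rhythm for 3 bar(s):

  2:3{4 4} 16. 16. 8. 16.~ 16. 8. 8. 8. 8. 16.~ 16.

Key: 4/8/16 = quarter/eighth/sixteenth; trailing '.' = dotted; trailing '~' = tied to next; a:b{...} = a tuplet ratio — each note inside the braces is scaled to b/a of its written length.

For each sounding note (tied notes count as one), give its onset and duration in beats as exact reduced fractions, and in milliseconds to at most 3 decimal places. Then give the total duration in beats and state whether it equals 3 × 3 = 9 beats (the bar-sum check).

1) 0.0ms=0b +1184.211ms=3/2b
2) 1184.211ms=3/2b +1184.211ms=3/2b
3) 2368.421ms=3b +296.053ms=3/8b
4) 2664.474ms=27/8b +296.053ms=3/8b
5) 2960.526ms=15/4b +592.105ms=3/4b
6) 3552.632ms=9/2b +592.105ms=3/4b
7) 4144.737ms=21/4b +592.105ms=3/4b
8) 4736.842ms=6b +592.105ms=3/4b
9) 5328.947ms=27/4b +592.105ms=3/4b
10) 5921.053ms=15/2b +592.105ms=3/4b
11) 6513.158ms=33/4b +592.105ms=3/4b
Σ=9b of 9 (76bpm 3/4) — PASS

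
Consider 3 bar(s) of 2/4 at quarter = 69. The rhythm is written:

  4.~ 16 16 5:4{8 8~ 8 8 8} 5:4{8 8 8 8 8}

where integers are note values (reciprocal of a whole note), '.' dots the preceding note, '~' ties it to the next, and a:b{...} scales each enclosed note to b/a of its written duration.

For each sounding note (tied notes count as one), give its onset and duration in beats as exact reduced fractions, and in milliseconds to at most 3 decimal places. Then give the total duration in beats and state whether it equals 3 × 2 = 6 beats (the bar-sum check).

1) 0.0ms=0b +1521.739ms=7/4b
2) 1521.739ms=7/4b +217.391ms=1/4b
3) 1739.13ms=2b +347.826ms=2/5b
4) 2086.957ms=12/5b +695.652ms=4/5b
5) 2782.609ms=16/5b +347.826ms=2/5b
6) 3130.435ms=18/5b +347.826ms=2/5b
7) 3478.261ms=4b +347.826ms=2/5b
8) 3826.087ms=22/5b +347.826ms=2/5b
9) 4173.913ms=24/5b +347.826ms=2/5b
10) 4521.739ms=26/5b +347.826ms=2/5b
11) 4869.565ms=28/5b +347.826ms=2/5b
Σ=6b of 6 (69bpm 2/4) — PASS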